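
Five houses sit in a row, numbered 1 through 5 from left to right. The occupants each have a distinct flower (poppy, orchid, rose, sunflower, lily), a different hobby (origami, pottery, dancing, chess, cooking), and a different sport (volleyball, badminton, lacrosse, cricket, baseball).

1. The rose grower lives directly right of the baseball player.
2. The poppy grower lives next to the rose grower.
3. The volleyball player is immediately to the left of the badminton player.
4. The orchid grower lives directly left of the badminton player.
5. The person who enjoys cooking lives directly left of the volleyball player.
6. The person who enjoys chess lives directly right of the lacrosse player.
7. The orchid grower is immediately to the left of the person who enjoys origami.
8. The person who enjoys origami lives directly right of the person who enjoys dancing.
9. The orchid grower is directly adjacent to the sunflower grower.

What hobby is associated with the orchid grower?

dancing

The orchid grower is narrowed to house 2 or 3 or 4; consider each.
Placing it in house 2 and house 3 leads to a contradiction, so it's in house 4.
By clue 4, the badminton player is in house 5.
By clue 7, the person who enjoys origami is in house 5.
Clue 8 places the person who enjoys dancing in house 4.
By clue 3, the volleyball player is in house 4.
From clue 5, the person who enjoys cooking must be in house 3.
House 1 hobby: only pottery fits.
The only hobby still possible for house 2 is chess.
That leaves cricket as the sport for house 3.
The lacrosse player is in house 1 (clue 6).
House 2 sport: only baseball fits.
Clue 1 places the rose grower in house 3.
Clue 2: the poppy grower is in house 2.
That leaves lily as the flower for house 1.
House 5's flower must be sunflower (nothing else left).
So: house 1 = lily/pottery/lacrosse, house 2 = poppy/chess/baseball, house 3 = rose/cooking/cricket, house 4 = orchid/dancing/volleyball, house 5 = sunflower/origami/badminton.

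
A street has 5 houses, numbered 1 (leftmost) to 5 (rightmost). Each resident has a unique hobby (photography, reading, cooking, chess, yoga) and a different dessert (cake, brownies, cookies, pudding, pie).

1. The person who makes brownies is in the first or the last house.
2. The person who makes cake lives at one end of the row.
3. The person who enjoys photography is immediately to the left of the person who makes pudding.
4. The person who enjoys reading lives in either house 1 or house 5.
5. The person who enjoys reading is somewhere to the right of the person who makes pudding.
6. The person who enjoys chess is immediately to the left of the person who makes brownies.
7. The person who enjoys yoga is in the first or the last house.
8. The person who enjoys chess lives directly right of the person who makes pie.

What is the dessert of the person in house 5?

brownies

By clue 5, the person who enjoys reading is in house 5.
Clue 6 places the person who enjoys chess in house 4.
The person who makes brownies is in house 5 (clue 6).
From clue 8, the person who makes pie must be in house 3.
House 1's hobby must be yoga (nothing else left).
Clue 3: the person who enjoys photography is in house 3.
From clue 3, the person who makes pudding must be in house 4.
The only hobby still possible for house 2 is cooking.
House 1 dessert: only cake fits.
That leaves cookies as the dessert for house 2.
So: house 1 = yoga/cake, house 2 = cooking/cookies, house 3 = photography/pie, house 4 = chess/pudding, house 5 = reading/brownies.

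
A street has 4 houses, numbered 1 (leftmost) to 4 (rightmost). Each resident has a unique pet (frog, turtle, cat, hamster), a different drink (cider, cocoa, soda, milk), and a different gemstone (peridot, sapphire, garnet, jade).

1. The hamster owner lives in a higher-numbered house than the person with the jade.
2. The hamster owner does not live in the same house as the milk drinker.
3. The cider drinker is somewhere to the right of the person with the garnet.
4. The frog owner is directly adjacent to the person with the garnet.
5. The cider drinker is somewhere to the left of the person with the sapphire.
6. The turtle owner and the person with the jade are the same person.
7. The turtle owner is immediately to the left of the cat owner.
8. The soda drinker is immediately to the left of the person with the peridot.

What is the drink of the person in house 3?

cider

The cider drinker is narrowed to house 2 or 3; consider each.
Placing it in house 2 leads to a contradiction, so it's in house 3.
The person with the sapphire is in house 4 (clue 5).
The soda drinker is narrowed to house 1 or 2; consider each.
Placing it in house 1 leads to a contradiction, so it's in house 2.
By clue 8, the person with the peridot is in house 3.
House 4 pet: only hamster fits.
By clue 2, the milk drinker is in house 1.
The only drink still possible for house 4 is cocoa.
The cat owner is narrowed to house 2 or 3; consider each.
Placing it in house 3 leads to a contradiction, so it's in house 2.
The turtle owner is in house 1 (clue 7).
So house 3 gets frog for pet.
From clue 4, the person with the garnet must be in house 2.
The person with the jade is in house 1 (clue 6).
So: house 1 = turtle/milk/jade, house 2 = cat/soda/garnet, house 3 = frog/cider/peridot, house 4 = hamster/cocoa/sapphire.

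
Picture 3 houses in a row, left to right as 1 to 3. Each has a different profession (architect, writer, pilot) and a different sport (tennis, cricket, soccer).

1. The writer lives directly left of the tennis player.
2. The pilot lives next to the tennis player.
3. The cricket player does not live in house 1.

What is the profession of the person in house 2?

The only sport still possible for house 1 is soccer.
The writer is narrowed to house 1 or 2; consider each.
Placing it in house 2 leads to a contradiction, so it's in house 1.
The tennis player is in house 2 (clue 1).
House 2 profession: only architect fits.
House 3 profession: only pilot fits.
House 3's sport must be cricket (nothing else left).
So: house 1 = writer/soccer, house 2 = architect/tennis, house 3 = pilot/cricket.

architect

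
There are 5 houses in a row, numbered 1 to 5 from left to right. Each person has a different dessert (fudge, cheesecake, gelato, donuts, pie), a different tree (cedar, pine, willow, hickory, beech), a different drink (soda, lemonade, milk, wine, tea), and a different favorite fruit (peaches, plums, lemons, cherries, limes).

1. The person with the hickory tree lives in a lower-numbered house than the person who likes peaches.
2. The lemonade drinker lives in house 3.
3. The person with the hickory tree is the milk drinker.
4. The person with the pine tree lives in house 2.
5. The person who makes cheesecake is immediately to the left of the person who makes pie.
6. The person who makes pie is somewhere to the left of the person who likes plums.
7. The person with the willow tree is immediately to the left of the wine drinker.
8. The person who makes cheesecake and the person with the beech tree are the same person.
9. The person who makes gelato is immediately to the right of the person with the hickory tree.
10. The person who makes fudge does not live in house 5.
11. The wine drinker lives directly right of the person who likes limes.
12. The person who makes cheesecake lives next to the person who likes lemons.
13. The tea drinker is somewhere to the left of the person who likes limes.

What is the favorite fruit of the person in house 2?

From clue 2, the lemonade drinker must be in house 3.
The person with the pine tree is in house 2 (clue 4).
House 5's tree must be cedar (nothing else left).
House 1 favorite fruit: only cherries fits.
The person who makes cheesecake is narrowed to house 1 or 3; consider each.
Placing it in house 1 leads to a contradiction, so it's in house 3.
From clue 5, the person who makes pie must be in house 4.
Clue 6 places the person who likes plums in house 5.
From clue 8, the person with the beech tree must be in house 3.
The only tree still possible for house 1 is hickory.
The only tree still possible for house 4 is willow.
Clue 3: the milk drinker is in house 1.
By clue 7, the wine drinker is in house 5.
Clue 9 places the person who makes gelato in house 2.
The person who likes limes is in house 4 (clue 11).
House 5's dessert must be donuts (nothing else left).
So house 2 gets tea for drink.
The only drink still possible for house 4 is soda.
The only favorite fruit still possible for house 3 is peaches.
So house 1 gets fudge for dessert.
That leaves lemons as the favorite fruit for house 2.
So: house 1 = fudge/hickory/milk/cherries, house 2 = gelato/pine/tea/lemons, house 3 = cheesecake/beech/lemonade/peaches, house 4 = pie/willow/soda/limes, house 5 = donuts/cedar/wine/plums.

lemons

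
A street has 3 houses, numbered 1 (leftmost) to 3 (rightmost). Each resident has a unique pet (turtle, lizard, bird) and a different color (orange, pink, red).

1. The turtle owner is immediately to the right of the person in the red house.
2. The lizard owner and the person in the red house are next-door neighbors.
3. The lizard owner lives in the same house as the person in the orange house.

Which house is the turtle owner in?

The turtle owner is narrowed to house 2 or 3; consider each.
Placing it in house 2 leads to a contradiction, so it's in house 3.
By clue 1, the person in the red house is in house 2.
That leaves lizard as the pet for house 1.
House 2's pet must be bird (nothing else left).
Clue 3: the person in the orange house is in house 1.
So house 3 gets pink for color.
So: house 1 = lizard/orange, house 2 = bird/red, house 3 = turtle/pink.

3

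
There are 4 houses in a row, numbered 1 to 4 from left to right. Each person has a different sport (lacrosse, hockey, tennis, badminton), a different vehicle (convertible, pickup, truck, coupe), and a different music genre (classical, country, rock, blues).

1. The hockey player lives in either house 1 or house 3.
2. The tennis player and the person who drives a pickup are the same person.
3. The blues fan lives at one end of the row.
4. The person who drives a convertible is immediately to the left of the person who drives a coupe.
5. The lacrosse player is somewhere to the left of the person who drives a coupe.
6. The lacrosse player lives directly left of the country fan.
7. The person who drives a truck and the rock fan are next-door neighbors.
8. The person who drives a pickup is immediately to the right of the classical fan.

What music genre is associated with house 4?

rock

The hockey player is narrowed to house 1 or 3; consider each.
Placing it in house 1 leads to a contradiction, so it's in house 3.
The lacrosse player is narrowed to house 1 or 2; consider each.
Placing it in house 2 leads to a contradiction, so it's in house 1.
Clue 6: the country fan is in house 2.
House 1 vehicle: only convertible fits.
Clue 4 places the person who drives a coupe in house 2.
So house 3 gets truck for vehicle.
House 4's vehicle must be pickup (nothing else left).
The tennis player is in house 4 (clue 2).
By clue 7, the rock fan is in house 4.
Clue 8 places the classical fan in house 3.
The only sport still possible for house 2 is badminton.
So house 1 gets blues for music genre.
So: house 1 = lacrosse/convertible/blues, house 2 = badminton/coupe/country, house 3 = hockey/truck/classical, house 4 = tennis/pickup/rock.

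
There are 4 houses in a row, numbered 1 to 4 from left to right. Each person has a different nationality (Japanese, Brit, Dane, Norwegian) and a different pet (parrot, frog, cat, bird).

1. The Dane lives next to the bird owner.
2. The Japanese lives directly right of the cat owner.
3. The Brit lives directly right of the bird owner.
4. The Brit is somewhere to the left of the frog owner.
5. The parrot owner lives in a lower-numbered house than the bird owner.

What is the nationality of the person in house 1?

House 4's pet must be frog (nothing else left).
Clue 3 places the Brit in house 3.
Clue 3: the bird owner is in house 2.
By clue 5, the parrot owner is in house 1.
The only pet still possible for house 3 is cat.
From clue 1, the Dane must be in house 1.
The Japanese is in house 4 (clue 2).
The only nationality still possible for house 2 is Norwegian.
So: house 1 = Dane/parrot, house 2 = Norwegian/bird, house 3 = Brit/cat, house 4 = Japanese/frog.

Dane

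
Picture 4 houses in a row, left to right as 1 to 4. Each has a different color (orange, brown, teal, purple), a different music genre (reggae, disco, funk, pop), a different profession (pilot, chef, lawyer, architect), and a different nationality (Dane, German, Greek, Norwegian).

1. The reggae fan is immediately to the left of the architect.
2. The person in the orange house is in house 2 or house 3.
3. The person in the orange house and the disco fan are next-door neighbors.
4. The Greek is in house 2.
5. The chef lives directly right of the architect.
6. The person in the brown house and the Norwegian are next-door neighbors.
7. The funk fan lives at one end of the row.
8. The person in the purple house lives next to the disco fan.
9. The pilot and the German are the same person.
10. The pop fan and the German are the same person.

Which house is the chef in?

From clue 4, the Greek must be in house 2.
The person in the orange house is narrowed to house 2 or 3; consider each.
Placing it in house 3 leads to a contradiction, so it's in house 2.
That leaves teal as the color for house 1.
House 3 color: only brown fits.
The only color still possible for house 4 is purple.
That leaves reggae as the music genre for house 2.
The architect is in house 3 (clue 1).
Clue 5 places the chef in house 4.
The Norwegian is in house 4 (clue 6).
The disco fan is in house 3 (clue 8).
The only profession still possible for house 2 is lawyer.
From clue 9, the German must be in house 1.
From clue 10, the pop fan must be in house 1.
House 4 music genre: only funk fits.
House 1 profession: only pilot fits.
That leaves Dane as the nationality for house 3.
So: house 1 = teal/pop/pilot/German, house 2 = orange/reggae/lawyer/Greek, house 3 = brown/disco/architect/Dane, house 4 = purple/funk/chef/Norwegian.

4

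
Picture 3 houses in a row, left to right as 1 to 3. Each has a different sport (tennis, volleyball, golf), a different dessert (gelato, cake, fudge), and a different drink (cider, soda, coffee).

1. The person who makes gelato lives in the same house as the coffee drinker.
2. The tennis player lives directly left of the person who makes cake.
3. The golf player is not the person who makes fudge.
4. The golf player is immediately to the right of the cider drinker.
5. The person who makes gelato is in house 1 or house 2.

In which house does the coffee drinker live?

House 3 drink: only soda fits.
The golf player is narrowed to house 2 or 3; consider each.
Placing it in house 2 leads to a contradiction, so it's in house 3.
Clue 4 places the cider drinker in house 2.
So house 3 gets cake for dessert.
That leaves coffee as the drink for house 1.
The person who makes gelato is in house 1 (clue 1).
By clue 2, the tennis player is in house 2.
House 1 sport: only volleyball fits.
House 2's dessert must be fudge (nothing else left).
So: house 1 = volleyball/gelato/coffee, house 2 = tennis/fudge/cider, house 3 = golf/cake/soda.

1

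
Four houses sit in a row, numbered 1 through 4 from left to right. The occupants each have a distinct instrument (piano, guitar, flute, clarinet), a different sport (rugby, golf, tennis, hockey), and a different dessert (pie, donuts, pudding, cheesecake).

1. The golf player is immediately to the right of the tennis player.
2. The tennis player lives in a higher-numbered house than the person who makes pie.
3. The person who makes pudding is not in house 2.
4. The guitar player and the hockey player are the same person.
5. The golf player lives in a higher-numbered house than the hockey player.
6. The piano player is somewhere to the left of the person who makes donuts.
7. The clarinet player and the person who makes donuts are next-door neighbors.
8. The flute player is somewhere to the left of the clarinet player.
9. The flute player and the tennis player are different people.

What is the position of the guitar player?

1

House 4's instrument must be clarinet (nothing else left).
The person who makes donuts is in house 3 (clue 7).
The piano player is narrowed to house 1 or 2; consider each.
Placing it in house 1 leads to a contradiction, so it's in house 2.
The flute player is narrowed to house 1 or 3; consider each.
Placing it in house 1 leads to a contradiction, so it's in house 3.
From clue 9, the tennis player must be in house 2.
So house 1 gets guitar for instrument.
The golf player is in house 3 (clue 1).
By clue 2, the person who makes pie is in house 1.
Clue 4: the hockey player is in house 1.
The only sport still possible for house 4 is rugby.
That leaves cheesecake as the dessert for house 2.
The only dessert still possible for house 4 is pudding.
So: house 1 = guitar/hockey/pie, house 2 = piano/tennis/cheesecake, house 3 = flute/golf/donuts, house 4 = clarinet/rugby/pudding.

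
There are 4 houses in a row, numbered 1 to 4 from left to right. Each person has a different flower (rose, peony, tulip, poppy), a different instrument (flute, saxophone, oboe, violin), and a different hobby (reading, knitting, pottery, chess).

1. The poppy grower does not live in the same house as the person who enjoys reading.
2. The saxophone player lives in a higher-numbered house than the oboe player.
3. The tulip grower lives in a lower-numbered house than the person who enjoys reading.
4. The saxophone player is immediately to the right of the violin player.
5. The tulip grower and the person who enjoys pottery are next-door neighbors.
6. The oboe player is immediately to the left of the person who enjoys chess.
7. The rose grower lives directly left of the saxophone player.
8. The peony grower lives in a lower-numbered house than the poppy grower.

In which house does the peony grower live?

The only flower still possible for house 4 is poppy.
The tulip grower is narrowed to house 1 or 2; consider each.
Placing it in house 1 leads to a contradiction, so it's in house 2.
By clue 3, the person who enjoys reading is in house 3.
The only hobby still possible for house 1 is pottery.
The peony grower is narrowed to house 1 or 3; consider each.
Placing it in house 3 leads to a contradiction, so it's in house 1.
The only flower still possible for house 3 is rose.
By clue 7, the saxophone player is in house 4.
House 2 instrument: only flute fits.
Clue 4 places the violin player in house 3.
That leaves oboe as the instrument for house 1.
By clue 6, the person who enjoys chess is in house 2.
The only hobby still possible for house 4 is knitting.
So: house 1 = peony/oboe/pottery, house 2 = tulip/flute/chess, house 3 = rose/violin/reading, house 4 = poppy/saxophone/knitting.

1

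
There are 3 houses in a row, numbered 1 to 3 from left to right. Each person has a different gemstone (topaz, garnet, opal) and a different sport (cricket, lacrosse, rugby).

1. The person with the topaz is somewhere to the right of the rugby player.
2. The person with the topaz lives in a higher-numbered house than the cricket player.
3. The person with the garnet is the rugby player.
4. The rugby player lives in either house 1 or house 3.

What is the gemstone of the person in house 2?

From clue 4, the rugby player must be in house 1.
The only sport still possible for house 3 is lacrosse.
Clue 2 places the person with the topaz in house 3.
Clue 3: the person with the garnet is in house 1.
House 2 gemstone: only opal fits.
That leaves cricket as the sport for house 2.
So: house 1 = garnet/rugby, house 2 = opal/cricket, house 3 = topaz/lacrosse.

opal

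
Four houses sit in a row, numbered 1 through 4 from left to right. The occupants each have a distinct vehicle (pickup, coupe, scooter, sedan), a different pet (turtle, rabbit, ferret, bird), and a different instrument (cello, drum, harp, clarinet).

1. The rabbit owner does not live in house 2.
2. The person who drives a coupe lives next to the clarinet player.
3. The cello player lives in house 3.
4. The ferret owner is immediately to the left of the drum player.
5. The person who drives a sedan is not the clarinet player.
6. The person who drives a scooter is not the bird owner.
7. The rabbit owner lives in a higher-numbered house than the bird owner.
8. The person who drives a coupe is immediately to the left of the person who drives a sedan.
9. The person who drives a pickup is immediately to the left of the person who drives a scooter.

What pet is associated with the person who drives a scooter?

turtle

Clue 3: the cello player is in house 3.
The ferret owner is narrowed to house 1 or 3; consider each.
Placing it in house 1 leads to a contradiction, so it's in house 3.
From clue 4, the drum player must be in house 4.
That leaves rabbit as the pet for house 4.
The bird owner is narrowed to house 1 or 2; consider each.
Placing it in house 2 leads to a contradiction, so it's in house 1.
So house 2 gets turtle for pet.
The clarinet player is narrowed to house 1 or 2; consider each.
Placing it in house 1 leads to a contradiction, so it's in house 2.
The person who drives a coupe is in house 3 (clue 8).
From clue 8, the person who drives a sedan must be in house 4.
House 1's vehicle must be pickup (nothing else left).
House 2 vehicle: only scooter fits.
So house 1 gets harp for instrument.
So: house 1 = pickup/bird/harp, house 2 = scooter/turtle/clarinet, house 3 = coupe/ferret/cello, house 4 = sedan/rabbit/drum.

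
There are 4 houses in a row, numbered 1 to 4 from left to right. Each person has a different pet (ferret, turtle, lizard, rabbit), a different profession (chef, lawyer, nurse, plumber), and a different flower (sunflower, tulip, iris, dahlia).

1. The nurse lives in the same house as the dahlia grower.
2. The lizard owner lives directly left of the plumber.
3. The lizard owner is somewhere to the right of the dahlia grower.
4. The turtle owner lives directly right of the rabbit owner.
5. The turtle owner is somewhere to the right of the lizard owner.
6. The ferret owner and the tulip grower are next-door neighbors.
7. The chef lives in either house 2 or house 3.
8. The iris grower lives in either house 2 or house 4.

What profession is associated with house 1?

House 1 pet: only ferret fits.
So house 4 gets turtle for pet.
The rabbit owner is in house 3 (clue 4).
From clue 6, the tulip grower must be in house 2.
The only pet still possible for house 2 is lizard.
House 1 flower: only dahlia fits.
So house 3 gets sunflower for flower.
House 4's flower must be iris (nothing else left).
From clue 1, the nurse must be in house 1.
By clue 2, the plumber is in house 3.
So house 4 gets lawyer for profession.
House 2's profession must be chef (nothing else left).
So: house 1 = ferret/nurse/dahlia, house 2 = lizard/chef/tulip, house 3 = rabbit/plumber/sunflower, house 4 = turtle/lawyer/iris.

nurse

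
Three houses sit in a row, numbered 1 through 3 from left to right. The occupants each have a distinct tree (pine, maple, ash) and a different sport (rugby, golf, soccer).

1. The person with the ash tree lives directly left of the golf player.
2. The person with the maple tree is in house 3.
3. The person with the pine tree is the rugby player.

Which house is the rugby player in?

Clue 2: the person with the maple tree is in house 3.
The person with the ash tree is narrowed to house 1 or 2; consider each.
Placing it in house 1 leads to a contradiction, so it's in house 2.
By clue 1, the golf player is in house 3.
House 1 tree: only pine fits.
By clue 3, the rugby player is in house 1.
The only sport still possible for house 2 is soccer.
So: house 1 = pine/rugby, house 2 = ash/soccer, house 3 = maple/golf.

1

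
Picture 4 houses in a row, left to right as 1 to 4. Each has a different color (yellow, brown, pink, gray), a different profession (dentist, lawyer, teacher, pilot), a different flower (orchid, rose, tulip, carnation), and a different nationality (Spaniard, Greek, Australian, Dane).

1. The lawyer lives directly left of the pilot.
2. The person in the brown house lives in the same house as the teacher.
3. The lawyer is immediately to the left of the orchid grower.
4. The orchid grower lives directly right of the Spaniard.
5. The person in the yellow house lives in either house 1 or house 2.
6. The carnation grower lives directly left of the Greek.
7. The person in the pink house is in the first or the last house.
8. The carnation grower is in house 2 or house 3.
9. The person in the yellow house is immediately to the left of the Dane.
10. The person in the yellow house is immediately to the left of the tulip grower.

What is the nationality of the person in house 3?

Spaniard

House 1 flower: only rose fits.
That leaves orchid as the flower for house 4.
From clue 3, the lawyer must be in house 3.
Clue 4: the Spaniard is in house 3.
So house 1 gets Australian for nationality.
The only nationality still possible for house 2 is Dane.
So house 4 gets Greek for nationality.
Clue 1 places the pilot in house 4.
Clue 6: the carnation grower is in house 3.
From clue 9, the person in the yellow house must be in house 1.
The tulip grower is in house 2 (clue 10).
The only color still possible for house 3 is gray.
House 4's color must be pink (nothing else left).
Clue 2 places the teacher in house 2.
So house 2 gets brown for color.
So house 1 gets dentist for profession.
So: house 1 = yellow/dentist/rose/Australian, house 2 = brown/teacher/tulip/Dane, house 3 = gray/lawyer/carnation/Spaniard, house 4 = pink/pilot/orchid/Greek.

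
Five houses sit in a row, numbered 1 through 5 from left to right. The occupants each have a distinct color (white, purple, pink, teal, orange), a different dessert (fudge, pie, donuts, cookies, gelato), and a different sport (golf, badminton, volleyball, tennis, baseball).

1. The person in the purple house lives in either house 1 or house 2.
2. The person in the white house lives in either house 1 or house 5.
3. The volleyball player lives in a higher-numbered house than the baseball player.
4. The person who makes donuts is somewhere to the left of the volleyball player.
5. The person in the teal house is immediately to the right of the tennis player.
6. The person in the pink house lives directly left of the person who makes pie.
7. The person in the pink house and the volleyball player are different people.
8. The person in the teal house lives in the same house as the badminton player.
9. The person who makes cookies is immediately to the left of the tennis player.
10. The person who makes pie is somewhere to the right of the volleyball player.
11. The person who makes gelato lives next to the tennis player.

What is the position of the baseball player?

1

The person in the purple house is narrowed to house 1 or 2; consider each.
Placing it in house 1 leads to a contradiction, so it's in house 2.
The person in the pink house is narrowed to house 3 or 4; consider each.
Placing it in house 4 leads to a contradiction, so it's in house 3.
Clue 6 places the person who makes pie in house 4.
From clue 10, the volleyball player must be in house 2.
The baseball player is in house 1 (clue 3).
From clue 4, the person who makes donuts must be in house 1.
The person in the teal house is narrowed to house 4 or 5; consider each.
Placing it in house 4 leads to a contradiction, so it's in house 5.
From clue 5, the tennis player must be in house 4.
By clue 8, the badminton player is in house 5.
Clue 9: the person who makes cookies is in house 3.
That leaves orange as the color for house 4.
House 2 dessert: only fudge fits.
House 5's dessert must be gelato (nothing else left).
House 3 sport: only golf fits.
So house 1 gets white for color.
So: house 1 = white/donuts/baseball, house 2 = purple/fudge/volleyball, house 3 = pink/cookies/golf, house 4 = orange/pie/tennis, house 5 = teal/gelato/badminton.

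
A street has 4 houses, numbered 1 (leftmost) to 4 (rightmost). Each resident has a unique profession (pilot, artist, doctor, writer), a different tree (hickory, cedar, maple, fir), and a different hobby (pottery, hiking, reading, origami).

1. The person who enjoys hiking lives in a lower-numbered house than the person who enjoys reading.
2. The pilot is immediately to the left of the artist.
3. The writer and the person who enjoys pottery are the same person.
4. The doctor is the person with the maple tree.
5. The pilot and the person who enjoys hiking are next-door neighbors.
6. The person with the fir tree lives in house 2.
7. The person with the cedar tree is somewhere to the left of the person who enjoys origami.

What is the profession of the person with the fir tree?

pilot

The person with the fir tree is in house 2 (clue 6).
The person with the cedar tree is narrowed to house 1 or 3; consider each.
Placing it in house 3 leads to a contradiction, so it's in house 1.
The doctor is narrowed to house 3 or 4; consider each.
Placing it in house 3 leads to a contradiction, so it's in house 4.
Clue 4 places the person with the maple tree in house 4.
House 3 tree: only hickory fits.
The artist is narrowed to house 2 or 3; consider each.
Placing it in house 2 leads to a contradiction, so it's in house 3.
The pilot is in house 2 (clue 2).
So house 1 gets writer for profession.
The person who enjoys pottery is in house 1 (clue 3).
The only hobby still possible for house 3 is hiking.
From clue 1, the person who enjoys reading must be in house 4.
House 2 hobby: only origami fits.
So: house 1 = writer/cedar/pottery, house 2 = pilot/fir/origami, house 3 = artist/hickory/hiking, house 4 = doctor/maple/reading.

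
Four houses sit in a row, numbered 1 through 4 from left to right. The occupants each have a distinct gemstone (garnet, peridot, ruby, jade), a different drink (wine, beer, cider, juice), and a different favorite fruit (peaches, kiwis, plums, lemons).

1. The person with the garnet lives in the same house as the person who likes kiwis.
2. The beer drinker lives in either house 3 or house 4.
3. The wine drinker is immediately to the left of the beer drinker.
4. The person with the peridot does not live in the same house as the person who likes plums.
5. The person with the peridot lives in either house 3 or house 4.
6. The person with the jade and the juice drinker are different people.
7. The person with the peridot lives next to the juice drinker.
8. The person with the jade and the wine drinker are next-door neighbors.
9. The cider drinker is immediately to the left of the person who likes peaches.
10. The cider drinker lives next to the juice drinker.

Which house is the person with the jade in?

4

House 1 drink: only cider fits.
From clue 9, the person who likes peaches must be in house 2.
Clue 10: the juice drinker is in house 2.
So house 4 gets beer for drink.
From clue 7, the person with the peridot must be in house 3.
The person with the jade is in house 4 (clue 8).
House 2's gemstone must be ruby (nothing else left).
The only drink still possible for house 3 is wine.
Clue 1: the person who likes kiwis is in house 1.
So house 1 gets garnet for gemstone.
House 3 favorite fruit: only lemons fits.
The only favorite fruit still possible for house 4 is plums.
So: house 1 = garnet/cider/kiwis, house 2 = ruby/juice/peaches, house 3 = peridot/wine/lemons, house 4 = jade/beer/plums.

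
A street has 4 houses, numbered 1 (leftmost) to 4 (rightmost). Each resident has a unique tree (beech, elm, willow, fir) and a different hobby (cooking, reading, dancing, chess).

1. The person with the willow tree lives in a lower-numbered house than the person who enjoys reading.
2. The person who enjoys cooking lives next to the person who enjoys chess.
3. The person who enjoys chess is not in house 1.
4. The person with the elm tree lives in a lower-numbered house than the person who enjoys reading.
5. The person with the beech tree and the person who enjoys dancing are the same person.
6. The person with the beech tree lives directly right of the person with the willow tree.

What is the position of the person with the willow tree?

So house 1 gets cooking for hobby.
From clue 2, the person who enjoys chess must be in house 2.
The person with the beech tree is narrowed to house 3 or 4; consider each.
Placing it in house 4 leads to a contradiction, so it's in house 3.
By clue 5, the person who enjoys dancing is in house 3.
Clue 6: the person with the willow tree is in house 2.
So house 4 gets fir for tree.
House 4's hobby must be reading (nothing else left).
The only tree still possible for house 1 is elm.
So: house 1 = elm/cooking, house 2 = willow/chess, house 3 = beech/dancing, house 4 = fir/reading.

2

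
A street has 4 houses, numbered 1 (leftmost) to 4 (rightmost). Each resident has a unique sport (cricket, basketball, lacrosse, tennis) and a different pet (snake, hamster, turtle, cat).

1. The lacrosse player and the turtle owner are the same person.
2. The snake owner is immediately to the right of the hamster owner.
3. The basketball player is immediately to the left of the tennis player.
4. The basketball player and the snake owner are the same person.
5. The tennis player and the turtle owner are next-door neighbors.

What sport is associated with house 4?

House 1 sport: only cricket fits.
The basketball player is narrowed to house 2 or 3; consider each.
Placing it in house 3 leads to a contradiction, so it's in house 2.
Clue 3: the tennis player is in house 3.
By clue 4, the snake owner is in house 2.
House 4's sport must be lacrosse (nothing else left).
House 1's pet must be hamster (nothing else left).
The only pet still possible for house 3 is cat.
That leaves turtle as the pet for house 4.
So: house 1 = cricket/hamster, house 2 = basketball/snake, house 3 = tennis/cat, house 4 = lacrosse/turtle.

lacrosse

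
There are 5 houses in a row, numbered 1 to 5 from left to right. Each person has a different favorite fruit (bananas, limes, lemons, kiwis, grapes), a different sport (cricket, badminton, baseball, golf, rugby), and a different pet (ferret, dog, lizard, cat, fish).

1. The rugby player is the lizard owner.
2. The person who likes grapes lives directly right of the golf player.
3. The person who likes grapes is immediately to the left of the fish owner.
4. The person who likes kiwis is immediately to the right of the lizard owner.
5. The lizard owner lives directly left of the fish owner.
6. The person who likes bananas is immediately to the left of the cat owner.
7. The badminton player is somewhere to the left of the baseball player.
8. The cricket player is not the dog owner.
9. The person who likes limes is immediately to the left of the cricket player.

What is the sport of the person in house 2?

The person who likes grapes is narrowed to house 2 or 3 or 4; consider each.
Placing it in house 2 and house 3 leads to a contradiction, so it's in house 4.
The golf player is in house 3 (clue 2).
By clue 3, the fish owner is in house 5.
By clue 5, the lizard owner is in house 4.
So house 1 gets badminton for sport.
By clue 1, the rugby player is in house 4.
From clue 4, the person who likes kiwis must be in house 5.
House 5's sport must be baseball (nothing else left).
The person who likes limes is in house 1 (clue 9).
The only favorite fruit still possible for house 3 is lemons.
The only sport still possible for house 2 is cricket.
From clue 6, the cat owner must be in house 3.
House 2 favorite fruit: only bananas fits.
The only pet still possible for house 2 is ferret.
House 1's pet must be dog (nothing else left).
So: house 1 = limes/badminton/dog, house 2 = bananas/cricket/ferret, house 3 = lemons/golf/cat, house 4 = grapes/rugby/lizard, house 5 = kiwis/baseball/fish.

cricket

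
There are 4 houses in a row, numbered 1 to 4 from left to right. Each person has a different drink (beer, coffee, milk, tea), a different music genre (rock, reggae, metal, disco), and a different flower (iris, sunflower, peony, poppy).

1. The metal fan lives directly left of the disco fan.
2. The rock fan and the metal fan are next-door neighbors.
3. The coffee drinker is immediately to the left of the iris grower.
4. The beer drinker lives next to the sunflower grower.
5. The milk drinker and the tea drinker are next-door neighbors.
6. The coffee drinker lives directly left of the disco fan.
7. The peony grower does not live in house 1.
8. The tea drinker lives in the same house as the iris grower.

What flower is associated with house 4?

The coffee drinker is narrowed to house 1 or 2 or 3; consider each.
Placing it in house 1 and house 3 leads to a contradiction, so it's in house 2.
Clue 3: the iris grower is in house 3.
The disco fan is in house 3 (clue 6).
The tea drinker is in house 3 (clue 8).
Clue 1: the metal fan is in house 2.
By clue 2, the rock fan is in house 1.
Clue 4: the beer drinker is in house 1.
The sunflower grower is in house 2 (clue 4).
From clue 5, the milk drinker must be in house 4.
House 4 music genre: only reggae fits.
House 1's flower must be poppy (nothing else left).
So house 4 gets peony for flower.
So: house 1 = beer/rock/poppy, house 2 = coffee/metal/sunflower, house 3 = tea/disco/iris, house 4 = milk/reggae/peony.

peony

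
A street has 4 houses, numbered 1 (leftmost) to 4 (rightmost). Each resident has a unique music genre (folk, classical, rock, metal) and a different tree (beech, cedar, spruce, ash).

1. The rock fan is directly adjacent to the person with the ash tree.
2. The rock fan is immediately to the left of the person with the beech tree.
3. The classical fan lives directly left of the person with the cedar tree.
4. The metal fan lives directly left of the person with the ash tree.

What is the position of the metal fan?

1

House 4 music genre: only folk fits.
So house 1 gets spruce for tree.
The classical fan is narrowed to house 1 or 2 or 3; consider each.
Placing it in house 1 and house 3 leads to a contradiction, so it's in house 2.
By clue 3, the person with the cedar tree is in house 3.
The metal fan is narrowed to house 1 or 3; consider each.
Placing it in house 3 leads to a contradiction, so it's in house 1.
The person with the ash tree is in house 2 (clue 4).
The only music genre still possible for house 3 is rock.
House 4's tree must be beech (nothing else left).
So: house 1 = metal/spruce, house 2 = classical/ash, house 3 = rock/cedar, house 4 = folk/beech.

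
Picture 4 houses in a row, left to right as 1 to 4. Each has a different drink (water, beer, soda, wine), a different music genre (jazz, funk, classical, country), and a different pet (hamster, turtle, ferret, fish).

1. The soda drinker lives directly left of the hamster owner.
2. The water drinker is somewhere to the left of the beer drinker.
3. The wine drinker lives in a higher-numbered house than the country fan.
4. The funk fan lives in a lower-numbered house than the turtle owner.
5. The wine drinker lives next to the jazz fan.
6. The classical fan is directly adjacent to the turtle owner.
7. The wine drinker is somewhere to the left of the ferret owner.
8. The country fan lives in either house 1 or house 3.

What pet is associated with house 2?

That leaves beer as the drink for house 4.
House 1's pet must be fish (nothing else left).
By clue 3, the country fan is in house 1.
The only pet still possible for house 2 is hamster.
From clue 1, the soda drinker must be in house 1.
The water drinker is narrowed to house 2 or 3; consider each.
Placing it in house 2 leads to a contradiction, so it's in house 3.
House 2 drink: only wine fits.
From clue 5, the jazz fan must be in house 3.
The only music genre still possible for house 2 is funk.
So house 4 gets classical for music genre.
The turtle owner is in house 3 (clue 6).
So house 4 gets ferret for pet.
So: house 1 = soda/country/fish, house 2 = wine/funk/hamster, house 3 = water/jazz/turtle, house 4 = beer/classical/ferret.

hamster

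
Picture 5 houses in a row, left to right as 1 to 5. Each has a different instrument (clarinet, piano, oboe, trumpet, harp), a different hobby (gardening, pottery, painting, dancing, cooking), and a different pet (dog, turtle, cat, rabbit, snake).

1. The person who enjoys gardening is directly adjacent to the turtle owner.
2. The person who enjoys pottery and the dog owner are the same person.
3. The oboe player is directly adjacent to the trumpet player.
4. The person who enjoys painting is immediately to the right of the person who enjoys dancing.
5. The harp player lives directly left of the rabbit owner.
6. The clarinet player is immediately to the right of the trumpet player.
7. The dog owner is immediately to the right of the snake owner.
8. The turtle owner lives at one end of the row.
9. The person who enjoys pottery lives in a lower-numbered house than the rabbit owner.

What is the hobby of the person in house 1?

cooking

The person who enjoys gardening is narrowed to house 2 or 4; consider each.
Placing it in house 4 leads to a contradiction, so it's in house 2.
Clue 1: the turtle owner is in house 1.
House 1 hobby: only cooking fits.
That leaves painting as the hobby for house 5.
Clue 4 places the person who enjoys dancing in house 4.
House 3's hobby must be pottery (nothing else left).
Clue 2 places the dog owner in house 3.
From clue 7, the snake owner must be in house 2.
The harp player is narrowed to house 3 or 4; consider each.
Placing it in house 3 leads to a contradiction, so it's in house 4.
Clue 5: the rabbit owner is in house 5.
House 4's pet must be cat (nothing else left).
House 5's instrument must be piano (nothing else left).
The clarinet player is narrowed to house 2 or 3; consider each.
Placing it in house 2 leads to a contradiction, so it's in house 3.
By clue 6, the trumpet player is in house 2.
So house 1 gets oboe for instrument.
So: house 1 = oboe/cooking/turtle, house 2 = trumpet/gardening/snake, house 3 = clarinet/pottery/dog, house 4 = harp/dancing/cat, house 5 = piano/painting/rabbit.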